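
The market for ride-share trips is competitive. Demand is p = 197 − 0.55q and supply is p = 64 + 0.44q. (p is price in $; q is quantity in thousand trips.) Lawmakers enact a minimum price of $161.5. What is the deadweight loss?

Competitive equilibrium: 197 − 0.55q = 64 + 0.44q → q* = 134.3434, p* = 123.1111.
At the floor p = 161.5, quantity demanded = (197 − 161.5)/0.55 = 64.5455.
Sellers' marginal cost at q' = 64.5455: 64 + 0.44·64.5455 = 92.4.
Δq = 134.3434 − 64.5455 = 69.7979; wedge = 161.5 − 92.4 = 69.1.
Welfare loss = ½ × 69.7979 × 69.1 = $2411.52 thousand.

$2411.52 thousand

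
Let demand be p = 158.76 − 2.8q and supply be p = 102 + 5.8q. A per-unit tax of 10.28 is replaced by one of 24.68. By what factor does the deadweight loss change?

Competitive equilibrium: 158.76 − 2.8q = 102 + 5.8q → q* = 6.6, p* = 140.28.
For a per-unit tax t: Δq = t/8.6, so DWL = ½·t·(t/8.6) = t²/17.2.
At t = 10.28: DWL = 6.144. At t = 24.68: DWL = 35.413.
Ratio = (24.68/10.28)² = 5.764.

5.764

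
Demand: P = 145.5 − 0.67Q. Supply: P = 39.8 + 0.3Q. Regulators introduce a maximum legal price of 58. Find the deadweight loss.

Competitive equilibrium: 145.5 − 0.67Q = 39.8 + 0.3Q → Q* = 108.9691, P* = 72.4907.
At the ceiling P = 58, quantity supplied = (58 − 39.8)/0.3 = 60.6667.
Willingness to pay at Q' = 60.6667: 145.5 − 0.67·60.6667 = 104.8533.
ΔQ = 108.9691 − 60.6667 = 48.3024; wedge = 104.8533 − 58 = 46.8533.
Deadweight loss = ½ × 48.3024 × 46.8533 = 1131.56.

1131.56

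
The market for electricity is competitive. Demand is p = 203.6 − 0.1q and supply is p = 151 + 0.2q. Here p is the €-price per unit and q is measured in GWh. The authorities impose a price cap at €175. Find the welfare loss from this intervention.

Competitive equilibrium: 203.6 − 0.1q = 151 + 0.2q → q* = 175.3333, p* = 186.0667.
At the ceiling p = 175, quantity supplied = (175 − 151)/0.2 = 120.
Willingness to pay at q' = 120: 203.6 − 0.1·120 = 191.6.
Δq = 175.3333 − 120 = 55.3333; wedge = 191.6 − 175 = 16.6.
Deadweight loss = ½ × 55.3333 × 16.6 = €459.27.

€459.27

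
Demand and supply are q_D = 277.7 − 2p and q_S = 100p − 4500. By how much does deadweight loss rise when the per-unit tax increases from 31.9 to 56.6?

In inverse form: demand p = 138.85 − 0.5q, supply p = 45 + 0.01q.
Competitive equilibrium: 138.85 − 0.5q = 45 + 0.01q → q* = 184.0196, p* = 46.8402.
For a per-unit tax t: Δq = t/0.51, so DWL = ½·t·(t/0.51) = t²/1.02.
At t = 31.9: DWL = 997.657. At t = 56.6: DWL = 3140.745.
Increase = 3140.745 − 997.657 = 2143.09.

2143.09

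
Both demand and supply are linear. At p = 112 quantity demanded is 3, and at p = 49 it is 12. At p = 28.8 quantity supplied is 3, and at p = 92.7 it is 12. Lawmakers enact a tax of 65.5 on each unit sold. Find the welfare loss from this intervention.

Demand slope = (49 − 112)/(12 − 3) = −7, so p = 133 − 7q.
Supply slope = (92.7 − 28.8)/(12 − 3) = 7.1, so p = 7.5 + 7.1q.
Competitive equilibrium: 133 − 7q = 7.5 + 7.1q → q* = 8.9007, p* = 70.695.
With the tax, the buyer price exceeds the seller price by 65.5: (133 − 7q) − (7.5 + 7.1q) = 65.5 → q' = 4.2553.
Δq = 8.9007 − 4.2553 = 4.6454; the wedge equals the tax, 65.5.
The triangle = ½ × 4.6454 × 65.5 = 152.14.

152.14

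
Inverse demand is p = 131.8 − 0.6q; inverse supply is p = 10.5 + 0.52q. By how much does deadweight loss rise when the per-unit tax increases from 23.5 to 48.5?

Competitive equilibrium: 131.8 − 0.6q = 10.5 + 0.52q → q* = 108.3036, p* = 66.8179.
For a per-unit tax t: Δq = t/1.12, so DWL = ½·t·(t/1.12) = t²/2.24.
At t = 23.5: DWL = 246.54. At t = 48.5: DWL = 1050.112.
Increase = 1050.112 − 246.54 = 803.57.

803.57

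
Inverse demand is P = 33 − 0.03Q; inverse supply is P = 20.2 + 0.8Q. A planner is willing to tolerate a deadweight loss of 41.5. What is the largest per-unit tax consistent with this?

Competitive equilibrium: 33 − 0.03Q = 20.2 + 0.8Q → Q* = 15.4217, P* = 32.5373.
A tax t gives ΔQ = t/0.83 and wedge t, so DWL = t²/1.66.
t²/1.66 = 41.5 → t² = 68.89 → t = 8.3.

8.3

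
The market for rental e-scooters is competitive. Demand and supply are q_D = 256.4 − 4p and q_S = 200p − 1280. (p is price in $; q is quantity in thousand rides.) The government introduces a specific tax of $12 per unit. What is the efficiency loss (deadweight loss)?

$282.35 thousand

In inverse form: demand p = 64.1 − 0.25q, supply p = 6.4 + 0.005q.
Competitive equilibrium: 64.1 − 0.25q = 6.4 + 0.005q → q* = 226.2745, p* = 7.5314.
With the tax, the buyer price exceeds the seller price by 12: (64.1 − 0.25q) − (6.4 + 0.005q) = 12 → q' = 179.2157.
Δq = 226.2745 − 179.2157 = 47.0588; the wedge equals the tax, 12.
DWL = ½ × 47.0588 × 12 = $282.35 thousand.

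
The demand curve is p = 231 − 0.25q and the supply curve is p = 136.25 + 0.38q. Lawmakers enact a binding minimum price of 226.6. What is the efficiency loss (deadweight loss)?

5555.02

Competitive equilibrium: 231 − 0.25q = 136.25 + 0.38q → q* = 150.3968, p* = 193.4008.
At the floor p = 226.6, quantity demanded = (231 − 226.6)/0.25 = 17.6.
Sellers' marginal cost at q' = 17.6: 136.25 + 0.38·17.6 = 142.938.
Δq = 150.3968 − 17.6 = 132.7968; wedge = 226.6 − 142.938 = 83.662.
Deadweight loss = ½ × 132.7968 × 83.662 = 5555.02.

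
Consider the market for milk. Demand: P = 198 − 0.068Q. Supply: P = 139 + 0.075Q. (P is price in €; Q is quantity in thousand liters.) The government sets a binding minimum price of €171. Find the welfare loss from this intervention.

€17.24 thousand

Competitive equilibrium: 198 − 0.068Q = 139 + 0.075Q → Q* = 412.5874, P* = 169.9441.
At the floor P = 171, quantity demanded = (198 − 171)/0.068 = 397.0588.
Sellers' marginal cost at Q' = 397.0588: 139 + 0.075·397.0588 = 168.7794.
ΔQ = 412.5874 − 397.0588 = 15.5286; wedge = 171 − 168.7794 = 2.2206.
DWL = ½ × 15.5286 × 2.2206 = €17.24 thousand.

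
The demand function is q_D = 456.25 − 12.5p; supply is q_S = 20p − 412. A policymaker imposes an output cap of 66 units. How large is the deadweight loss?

In inverse form: demand p = 36.5 − 0.08q, supply p = 20.6 + 0.05q.
Competitive equilibrium: 36.5 − 0.08q = 20.6 + 0.05q → q* = 122.3077, p* = 26.7154.
At q = 66: demand price = 36.5 − 0.08·66 = 31.22; supply price = 20.6 + 0.05·66 = 23.9.
Δq = 122.3077 − 66 = 56.3077; wedge = 31.22 − 23.9 = 7.32.
Deadweight loss = ½ × 56.3077 × 7.32 = 206.09.

206.09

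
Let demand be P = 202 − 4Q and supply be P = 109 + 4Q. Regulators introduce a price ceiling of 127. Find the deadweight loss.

203.06

Competitive equilibrium: 202 − 4Q = 109 + 4Q → Q* = 11.625, P* = 155.5.
At the ceiling P = 127, quantity supplied = (127 − 109)/4 = 4.5.
Willingness to pay at Q' = 4.5: 202 − 4·4.5 = 184.
ΔQ = 11.625 − 4.5 = 7.125; wedge = 184 − 127 = 57.
DWL = ½ × 7.125 × 57 = 203.06.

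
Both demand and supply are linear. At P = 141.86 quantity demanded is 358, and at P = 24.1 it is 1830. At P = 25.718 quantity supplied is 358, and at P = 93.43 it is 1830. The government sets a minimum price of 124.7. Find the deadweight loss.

31513.82

Demand slope = (24.1 − 141.86)/(1830 − 358) = −0.08, so P = 170.5 − 0.08Q.
Supply slope = (93.43 − 25.718)/(1830 − 358) = 0.046, so P = 9.25 + 0.046Q.
Competitive equilibrium: 170.5 − 0.08Q = 9.25 + 0.046Q → Q* = 1279.7619, P* = 68.119.
At the floor P = 124.7, quantity demanded = (170.5 − 124.7)/0.08 = 572.5.
Sellers' marginal cost at Q' = 572.5: 9.25 + 0.046·572.5 = 35.585.
ΔQ = 1279.7619 − 572.5 = 707.2619; wedge = 124.7 − 35.585 = 89.115.
DWL = ½ × 707.2619 × 89.115 = 31513.82.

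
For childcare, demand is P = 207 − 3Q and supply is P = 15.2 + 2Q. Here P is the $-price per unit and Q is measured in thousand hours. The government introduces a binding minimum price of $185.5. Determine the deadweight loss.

Competitive equilibrium: 207 − 3Q = 15.2 + 2Q → Q* = 38.36, P* = 91.92.
At the floor P = 185.5, quantity demanded = (207 − 185.5)/3 = 7.1667.
Sellers' marginal cost at Q' = 7.1667: 15.2 + 2·7.1667 = 29.5334.
ΔQ = 38.36 − 7.1667 = 31.1933; wedge = 185.5 − 29.5334 = 155.9666.
The triangle = ½ × 31.1933 × 155.9666 = $2432.56 thousand.

$2432.56 thousand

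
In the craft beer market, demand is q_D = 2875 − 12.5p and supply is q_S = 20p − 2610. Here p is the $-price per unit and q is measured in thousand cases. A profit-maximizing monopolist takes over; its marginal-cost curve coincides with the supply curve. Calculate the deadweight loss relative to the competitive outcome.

$5526.04 thousand

In inverse form: demand p = 230 − 0.08q, supply p = 130.5 + 0.05q.
Competitive equilibrium: 230 − 0.08q = 130.5 + 0.05q → q* = 765.38462, p* = 168.76923.
Marginal revenue: MR = 230 − 0.16q. Set MR = MC: 230 − 0.16q = 130.5 + 0.05q → q_m = 473.80952.
Price p_m = 230 − 0.08·473.80952 = 192.09524; MC(q_m) = 130.5 + 0.05·473.80952 = 154.19048.
Competitive q* = 765.38462, so Δq = 291.5751; wedge = 192.09524 − 154.19048 = 37.90476.
The triangle = ½ × 291.5751 × 37.90476 = $5526.04 thousand.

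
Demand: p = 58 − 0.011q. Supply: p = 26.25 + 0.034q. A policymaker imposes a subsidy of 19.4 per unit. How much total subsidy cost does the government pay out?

22051.33

Competitive equilibrium: 58 − 0.011q = 26.25 + 0.034q → q* = 705.5556, p* = 50.2389.
The subsidy lowers effective supply by 19.4: p = 6.85 + 0.034q.
New quantity: 58 − 0.011q = 6.85 + 0.034q → q' = 1136.6667.
Total subsidy cost = 19.4 × 1136.6667 = 22051.33.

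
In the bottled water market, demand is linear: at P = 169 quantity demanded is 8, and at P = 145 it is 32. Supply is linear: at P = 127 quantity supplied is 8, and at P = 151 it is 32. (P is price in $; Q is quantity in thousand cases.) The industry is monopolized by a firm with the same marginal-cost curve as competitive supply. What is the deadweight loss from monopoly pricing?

Demand slope = (145 − 169)/(32 − 8) = −1, so P = 177 − Q.
Supply slope = (151 − 127)/(32 − 8) = 1, so P = 119 + Q.
Competitive equilibrium: 177 − Q = 119 + Q → Q* = 29, P* = 148.
Marginal revenue: MR = 177 − 2Q. Set MR = MC: 177 − 2Q = 119 + Q → Q_m = 19.33333.
Price P_m = 177 − 1·19.33333 = 157.66667; MC(Q_m) = 119 + 1·19.33333 = 138.33333.
Competitive Q* = 29, so ΔQ = 9.66667; wedge = 157.66667 − 138.33333 = 19.33334.
DWL = ½ × 9.66667 × 19.33334 = $93.44 thousand.

$93.44 thousand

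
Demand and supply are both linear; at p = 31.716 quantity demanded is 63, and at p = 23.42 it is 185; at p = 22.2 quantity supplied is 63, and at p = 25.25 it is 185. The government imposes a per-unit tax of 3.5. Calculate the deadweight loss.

65.86

Demand slope = (23.42 − 31.716)/(185 − 63) = −0.068, so p = 36 − 0.068q.
Supply slope = (25.25 − 22.2)/(185 − 63) = 0.025, so p = 20.625 + 0.025q.
Competitive equilibrium: 36 − 0.068q = 20.625 + 0.025q → q* = 165.3226, p* = 24.7581.
With the tax, the buyer price exceeds the seller price by 3.5: (36 − 0.068q) − (20.625 + 0.025q) = 3.5 → q' = 127.6882.
Δq = 165.3226 − 127.6882 = 37.6344; the wedge equals the tax, 3.5.
Welfare loss = ½ × 37.6344 × 3.5 = 65.86.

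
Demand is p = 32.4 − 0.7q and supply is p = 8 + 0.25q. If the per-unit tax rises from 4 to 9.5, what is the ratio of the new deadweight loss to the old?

Competitive equilibrium: 32.4 − 0.7q = 8 + 0.25q → q* = 25.6842, p* = 14.4211.
For a per-unit tax t: Δq = t/0.95, so DWL = ½·t·(t/0.95) = t²/1.9.
At t = 4: DWL = 8.421. At t = 9.5: DWL = 47.5.
Ratio = (9.5/4)² = 5.641.

5.641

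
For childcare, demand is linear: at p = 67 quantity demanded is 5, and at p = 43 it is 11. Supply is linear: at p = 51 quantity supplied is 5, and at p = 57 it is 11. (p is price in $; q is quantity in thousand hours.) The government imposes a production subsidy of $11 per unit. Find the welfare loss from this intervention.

Demand slope = (43 − 67)/(11 − 5) = −4, so p = 87 − 4q.
Supply slope = (57 − 51)/(11 − 5) = 1, so p = 46 + q.
Competitive equilibrium: 87 − 4q = 46 + q → q* = 8.2, p* = 54.2.
The subsidy lowers effective supply by 11: p = 35 + q.
New quantity: 87 − 4q = 35 + q → q' = 10.4.
Overproduction Δq = 10.4 − 8.2 = 2.2; wedge = subsidy = 11.
The triangle = ½ × 2.2 × 11 = $12.10 thousand.

$12.10 thousand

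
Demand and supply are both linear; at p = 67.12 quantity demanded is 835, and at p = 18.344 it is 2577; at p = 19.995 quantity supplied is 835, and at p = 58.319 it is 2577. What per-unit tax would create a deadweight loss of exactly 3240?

Demand slope = (18.344 − 67.12)/(2577 − 835) = −0.028, so p = 90.5 − 0.028q.
Supply slope = (58.319 − 19.995)/(2577 − 835) = 0.022, so p = 1.625 + 0.022q.
Competitive equilibrium: 90.5 − 0.028q = 1.625 + 0.022q → q* = 1777.5, p* = 40.73.
A tax t gives Δq = t/0.05 and wedge t, so DWL = t²/0.1.
t²/0.1 = 3240 → t² = 324 → t = 18.

18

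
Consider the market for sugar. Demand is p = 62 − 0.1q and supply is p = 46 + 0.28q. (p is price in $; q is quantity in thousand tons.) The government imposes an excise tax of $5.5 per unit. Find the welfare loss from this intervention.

Competitive equilibrium: 62 − 0.1q = 46 + 0.28q → q* = 42.1053, p* = 57.7895.
With the tax, the buyer price exceeds the seller price by 5.5: (62 − 0.1q) − (46 + 0.28q) = 5.5 → q' = 27.6316.
Δq = 42.1053 − 27.6316 = 14.4737; the wedge equals the tax, 5.5.
DWL = ½ × 14.4737 × 5.5 = $39.80 thousand.

$39.80 thousand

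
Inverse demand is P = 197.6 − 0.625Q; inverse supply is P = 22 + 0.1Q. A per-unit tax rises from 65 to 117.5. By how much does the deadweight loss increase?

6607.76

Competitive equilibrium: 197.6 − 0.625Q = 22 + 0.1Q → Q* = 242.2069, P* = 46.2207.
For a per-unit tax t: ΔQ = t/0.725, so DWL = ½·t·(t/0.725) = t²/1.45.
At t = 65: DWL = 2913.793. At t = 117.5: DWL = 9521.552.
Increase = 9521.552 − 2913.793 = 6607.76.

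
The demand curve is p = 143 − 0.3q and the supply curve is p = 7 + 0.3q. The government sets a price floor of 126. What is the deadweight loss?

Competitive equilibrium: 143 − 0.3q = 7 + 0.3q → q* = 226.6667, p* = 75.
At the floor p = 126, quantity demanded = (143 − 126)/0.3 = 56.6667.
Sellers' marginal cost at q' = 56.6667: 7 + 0.3·56.6667 = 24.
Δq = 226.6667 − 56.6667 = 170; wedge = 126 − 24 = 102.
The triangle = ½ × 170 × 102 = 8670.

8670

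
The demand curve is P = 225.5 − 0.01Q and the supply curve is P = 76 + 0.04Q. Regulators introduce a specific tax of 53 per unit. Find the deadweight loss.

28090

Competitive equilibrium: 225.5 − 0.01Q = 76 + 0.04Q → Q* = 2990, P* = 195.6.
With the tax, the buyer price exceeds the seller price by 53: (225.5 − 0.01Q) − (76 + 0.04Q) = 53 → Q' = 1930.
ΔQ = 2990 − 1930 = 1060; the wedge equals the tax, 53.
The triangle = ½ × 1060 × 53 = 28090.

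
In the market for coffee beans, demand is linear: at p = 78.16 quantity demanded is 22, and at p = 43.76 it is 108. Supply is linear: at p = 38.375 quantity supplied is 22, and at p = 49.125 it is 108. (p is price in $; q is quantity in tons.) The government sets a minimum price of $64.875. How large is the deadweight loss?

Demand slope = (43.76 − 78.16)/(108 − 22) = −0.4, so p = 86.96 − 0.4q.
Supply slope = (49.125 − 38.375)/(108 − 22) = 0.125, so p = 35.625 + 0.125q.
Competitive equilibrium: 86.96 − 0.4q = 35.625 + 0.125q → q* = 97.781, p* = 47.8476.
At the floor p = 64.875, quantity demanded = (86.96 − 64.875)/0.4 = 55.2125.
Sellers' marginal cost at q' = 55.2125: 35.625 + 0.125·55.2125 = 42.5266.
Δq = 97.781 − 55.2125 = 42.5685; wedge = 64.875 − 42.5266 = 22.3484.
Deadweight loss = ½ × 42.5685 × 22.3484 = $475.67.

$475.67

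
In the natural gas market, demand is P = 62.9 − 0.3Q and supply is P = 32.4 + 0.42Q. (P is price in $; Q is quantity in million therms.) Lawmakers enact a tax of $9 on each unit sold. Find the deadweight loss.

Competitive equilibrium: 62.9 − 0.3Q = 32.4 + 0.42Q → Q* = 42.3611, P* = 50.1917.
With the tax, the buyer price exceeds the seller price by 9: (62.9 − 0.3Q) − (32.4 + 0.42Q) = 9 → Q' = 29.8611.
ΔQ = 42.3611 − 29.8611 = 12.5; the wedge equals the tax, 9.
DWL = ½ × 12.5 × 9 = $56.25 million.

$56.25 million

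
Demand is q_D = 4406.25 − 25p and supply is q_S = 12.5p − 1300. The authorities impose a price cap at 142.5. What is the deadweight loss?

In inverse form: demand p = 176.25 − 0.04q, supply p = 104 + 0.08q.
Competitive equilibrium: 176.25 − 0.04q = 104 + 0.08q → q* = 602.0833, p* = 152.1667.
At the ceiling p = 142.5, quantity supplied = (142.5 − 104)/0.08 = 481.25.
Willingness to pay at q' = 481.25: 176.25 − 0.04·481.25 = 157.
Δq = 602.0833 − 481.25 = 120.8333; wedge = 157 − 142.5 = 14.5.
DWL = ½ × 120.8333 × 14.5 = 876.04.

876.04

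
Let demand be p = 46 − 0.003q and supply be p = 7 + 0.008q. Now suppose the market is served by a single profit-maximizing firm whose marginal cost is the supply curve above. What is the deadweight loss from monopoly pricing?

Competitive equilibrium: 46 − 0.003q = 7 + 0.008q → q* = 3545.45455, p* = 35.36364.
Marginal revenue: MR = 46 − 0.006q. Set MR = MC: 46 − 0.006q = 7 + 0.008q → q_m = 2785.71429.
Price p_m = 46 − 0.003·2785.71429 = 37.64286; MC(q_m) = 7 + 0.008·2785.71429 = 29.28571.
Competitive q* = 3545.45455, so Δq = 759.74026; wedge = 37.64286 − 29.28571 = 8.35715.
Welfare loss = ½ × 759.74026 × 8.35715 = 3174.63.

3174.63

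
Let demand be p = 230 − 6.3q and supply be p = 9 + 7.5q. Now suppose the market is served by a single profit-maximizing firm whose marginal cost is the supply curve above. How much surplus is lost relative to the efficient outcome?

Competitive equilibrium: 230 − 6.3q = 9 + 7.5q → q* = 16.0145, p* = 129.1087.
Marginal revenue: MR = 230 − 12.6q. Set MR = MC: 230 − 12.6q = 9 + 7.5q → q_m = 10.995.
Price p_m = 230 − 6.3·10.995 = 160.7315; MC(q_m) = 9 + 7.5·10.995 = 91.4625.
Competitive q* = 16.0145, so Δq = 5.0195; wedge = 160.7315 − 91.4625 = 69.269.
The triangle = ½ × 5.0195 × 69.269 = 173.85.

173.85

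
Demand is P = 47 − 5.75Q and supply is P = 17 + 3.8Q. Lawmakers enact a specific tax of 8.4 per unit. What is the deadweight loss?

Competitive equilibrium: 47 − 5.75Q = 17 + 3.8Q → Q* = 3.1414, P* = 28.9372.
With the tax, the buyer price exceeds the seller price by 8.4: (47 − 5.75Q) − (17 + 3.8Q) = 8.4 → Q' = 2.2618.
ΔQ = 3.1414 − 2.2618 = 0.8796; the wedge equals the tax, 8.4.
Welfare loss = ½ × 0.8796 × 8.4 = 3.69.

3.69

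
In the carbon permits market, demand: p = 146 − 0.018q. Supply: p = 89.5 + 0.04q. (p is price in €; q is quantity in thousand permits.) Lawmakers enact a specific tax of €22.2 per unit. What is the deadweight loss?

€4248.62 thousand

Competitive equilibrium: 146 − 0.018q = 89.5 + 0.04q → q* = 974.1379, p* = 128.4655.
With the tax, the buyer price exceeds the seller price by 22.2: (146 − 0.018q) − (89.5 + 0.04q) = 22.2 → q' = 591.3793.
Δq = 974.1379 − 591.3793 = 382.7586; the wedge equals the tax, 22.2.
The triangle = ½ × 382.7586 × 22.2 = €4248.62 thousand.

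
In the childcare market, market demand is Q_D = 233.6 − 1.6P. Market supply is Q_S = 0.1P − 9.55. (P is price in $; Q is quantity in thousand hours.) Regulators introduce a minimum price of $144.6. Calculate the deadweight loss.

$33.55 thousand

In inverse form: demand P = 146 − 0.625Q, supply P = 95.5 + 10Q.
Competitive equilibrium: 146 − 0.625Q = 95.5 + 10Q → Q* = 4.7529, P* = 143.0294.
At the floor P = 144.6, quantity demanded = (146 − 144.6)/0.625 = 2.24.
Sellers' marginal cost at Q' = 2.24: 95.5 + 10·2.24 = 117.9.
ΔQ = 4.7529 − 2.24 = 2.5129; wedge = 144.6 − 117.9 = 26.7.
Welfare loss = ½ × 2.5129 × 26.7 = $33.55 thousand.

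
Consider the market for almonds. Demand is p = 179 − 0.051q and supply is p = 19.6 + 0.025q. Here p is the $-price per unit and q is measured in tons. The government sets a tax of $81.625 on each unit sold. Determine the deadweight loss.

Competitive equilibrium: 179 − 0.051q = 19.6 + 0.025q → q* = 2097.3684, p* = 72.0342.
With the tax, the buyer price exceeds the seller price by 81.625: (179 − 0.051q) − (19.6 + 0.025q) = 81.625 → q' = 1023.3553.
Δq = 2097.3684 − 1023.3553 = 1074.0131; the wedge equals the tax, 81.625.
DWL = ½ × 1074.0131 × 81.625 = $43833.16.

$43833.16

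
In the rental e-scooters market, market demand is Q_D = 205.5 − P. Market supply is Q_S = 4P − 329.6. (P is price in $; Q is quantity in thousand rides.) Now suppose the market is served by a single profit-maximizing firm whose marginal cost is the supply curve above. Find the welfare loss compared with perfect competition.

$1197.32 thousand

In inverse form: demand P = 205.5 − Q, supply P = 82.4 + 0.25Q.
Competitive equilibrium: 205.5 − Q = 82.4 + 0.25Q → Q* = 98.48, P* = 107.02.
Marginal revenue: MR = 205.5 − 2Q. Set MR = MC: 205.5 − 2Q = 82.4 + 0.25Q → Q_m = 54.7111.
Price P_m = 205.5 − 1·54.7111 = 150.7889; MC(Q_m) = 82.4 + 0.25·54.7111 = 96.0778.
Competitive Q* = 98.48, so ΔQ = 43.7689; wedge = 150.7889 − 96.0778 = 54.7111.
Deadweight loss = ½ × 43.7689 × 54.7111 = $1197.32 thousand.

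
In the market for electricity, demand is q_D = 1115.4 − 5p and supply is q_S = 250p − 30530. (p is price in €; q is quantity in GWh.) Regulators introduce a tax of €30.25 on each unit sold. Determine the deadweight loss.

€2242.80

In inverse form: demand p = 223.08 − 0.2q, supply p = 122.12 + 0.004q.
Competitive equilibrium: 223.08 − 0.2q = 122.12 + 0.004q → q* = 494.902, p* = 124.0996.
With the tax, the buyer price exceeds the seller price by 30.25: (223.08 − 0.2q) − (122.12 + 0.004q) = 30.25 → q' = 346.6176.
Δq = 494.902 − 346.6176 = 148.2844; the wedge equals the tax, 30.25.
Deadweight loss = ½ × 148.2844 × 30.25 = €2242.80.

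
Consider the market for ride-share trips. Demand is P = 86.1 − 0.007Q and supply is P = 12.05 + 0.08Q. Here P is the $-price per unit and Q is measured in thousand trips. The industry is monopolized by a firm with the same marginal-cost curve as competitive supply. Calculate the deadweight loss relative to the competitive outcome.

Competitive equilibrium: 86.1 − 0.007Q = 12.05 + 0.08Q → Q* = 851.1494, P* = 80.142.
Marginal revenue: MR = 86.1 − 0.014Q. Set MR = MC: 86.1 − 0.014Q = 12.05 + 0.08Q → Q_m = 787.766.
Price P_m = 86.1 − 0.007·787.766 = 80.5856; MC(Q_m) = 12.05 + 0.08·787.766 = 75.0713.
Competitive Q* = 851.1494, so ΔQ = 63.3834; wedge = 80.5856 − 75.0713 = 5.5143.
Deadweight loss = ½ × 63.3834 × 5.5143 = $174.76 thousand.

$174.76 thousand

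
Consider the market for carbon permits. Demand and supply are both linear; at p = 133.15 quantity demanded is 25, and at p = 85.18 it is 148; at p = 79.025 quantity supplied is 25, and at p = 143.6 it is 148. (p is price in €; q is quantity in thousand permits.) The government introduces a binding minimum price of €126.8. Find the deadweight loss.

€840.85 thousand

Demand slope = (85.18 − 133.15)/(148 − 25) = −0.39, so p = 142.9 − 0.39q.
Supply slope = (143.6 − 79.025)/(148 − 25) = 0.525, so p = 65.9 + 0.525q.
Competitive equilibrium: 142.9 − 0.39q = 65.9 + 0.525q → q* = 84.153, p* = 110.0803.
At the floor p = 126.8, quantity demanded = (142.9 − 126.8)/0.39 = 41.2821.
Sellers' marginal cost at q' = 41.2821: 65.9 + 0.525·41.2821 = 87.5731.
Δq = 84.153 − 41.2821 = 42.8709; wedge = 126.8 − 87.5731 = 39.2269.
Welfare loss = ½ × 42.8709 × 39.2269 = €840.85 thousand.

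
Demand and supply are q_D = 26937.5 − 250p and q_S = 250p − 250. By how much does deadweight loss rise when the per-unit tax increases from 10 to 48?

137750

In inverse form: demand p = 107.75 − 0.004q, supply p = 1 + 0.004q.
Competitive equilibrium: 107.75 − 0.004q = 1 + 0.004q → q* = 13343.75, p* = 54.375.
For a per-unit tax t: Δq = t/0.008, so DWL = ½·t·(t/0.008) = t²/0.016.
At t = 10: DWL = 6250. At t = 48: DWL = 144000.
Increase = 144000 − 6250 = 137750.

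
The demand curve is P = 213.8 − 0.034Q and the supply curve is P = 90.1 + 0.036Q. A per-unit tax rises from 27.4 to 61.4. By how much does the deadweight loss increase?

Competitive equilibrium: 213.8 − 0.034Q = 90.1 + 0.036Q → Q* = 1767.1429, P* = 153.7171.
For a per-unit tax t: ΔQ = t/0.07, so DWL = ½·t·(t/0.07) = t²/0.14.
At t = 27.4: DWL = 5362.5714. At t = 61.4: DWL = 26928.2857.
Increase = 26928.2857 − 5362.5714 = 21565.71.

21565.71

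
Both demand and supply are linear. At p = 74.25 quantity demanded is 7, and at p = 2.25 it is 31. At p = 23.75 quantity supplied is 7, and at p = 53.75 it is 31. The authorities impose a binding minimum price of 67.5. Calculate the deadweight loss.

197.16

Demand slope = (2.25 − 74.25)/(31 − 7) = −3, so p = 95.25 − 3q.
Supply slope = (53.75 − 23.75)/(31 − 7) = 1.25, so p = 15 + 1.25q.
Competitive equilibrium: 95.25 − 3q = 15 + 1.25q → q* = 18.8824, p* = 38.6029.
At the floor p = 67.5, quantity demanded = (95.25 − 67.5)/3 = 9.25.
Sellers' marginal cost at q' = 9.25: 15 + 1.25·9.25 = 26.5625.
Δq = 18.8824 − 9.25 = 9.6324; wedge = 67.5 − 26.5625 = 40.9375.
Welfare loss = ½ × 9.6324 × 40.9375 = 197.16.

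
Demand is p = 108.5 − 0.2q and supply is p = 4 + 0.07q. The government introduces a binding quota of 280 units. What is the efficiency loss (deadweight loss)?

Competitive equilibrium: 108.5 − 0.2q = 4 + 0.07q → q* = 387.03704, p* = 31.09259.
At q = 280: demand price = 108.5 − 0.2·280 = 52.5; supply price = 4 + 0.07·280 = 23.6.
Δq = 387.03704 − 280 = 107.03704; wedge = 52.5 − 23.6 = 28.9.
Welfare loss = ½ × 107.03704 × 28.9 = 1546.69.

1546.69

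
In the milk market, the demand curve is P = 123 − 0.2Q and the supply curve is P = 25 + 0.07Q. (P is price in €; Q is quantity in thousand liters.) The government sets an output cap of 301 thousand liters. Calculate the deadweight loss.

€518.32 thousand

Competitive equilibrium: 123 − 0.2Q = 25 + 0.07Q → Q* = 362.963, P* = 50.4074.
At Q = 301: demand price = 123 − 0.2·301 = 62.8; supply price = 25 + 0.07·301 = 46.07.
ΔQ = 362.963 − 301 = 61.963; wedge = 62.8 − 46.07 = 16.73.
The triangle = ½ × 61.963 × 16.73 = €518.32 thousand.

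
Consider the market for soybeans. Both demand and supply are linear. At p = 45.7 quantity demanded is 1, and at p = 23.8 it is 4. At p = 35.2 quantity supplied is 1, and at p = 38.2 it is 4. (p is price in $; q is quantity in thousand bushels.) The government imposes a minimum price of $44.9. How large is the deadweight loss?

$5.54 thousand

Demand slope = (23.8 − 45.7)/(4 − 1) = −7.3, so p = 53 − 7.3q.
Supply slope = (38.2 − 35.2)/(4 − 1) = 1, so p = 34.2 + q.
Competitive equilibrium: 53 − 7.3q = 34.2 + q → q* = 2.2651, p* = 36.4651.
At the floor p = 44.9, quantity demanded = (53 − 44.9)/7.3 = 1.1096.
Sellers' marginal cost at q' = 1.1096: 34.2 + 1·1.1096 = 35.3096.
Δq = 2.2651 − 1.1096 = 1.1555; wedge = 44.9 − 35.3096 = 9.5904.
DWL = ½ × 1.1555 × 9.5904 = $5.54 thousand.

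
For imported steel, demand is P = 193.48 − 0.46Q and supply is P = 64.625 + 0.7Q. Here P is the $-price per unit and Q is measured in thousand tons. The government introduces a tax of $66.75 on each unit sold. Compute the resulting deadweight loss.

$1920.50 thousand

Competitive equilibrium: 193.48 − 0.46Q = 64.625 + 0.7Q → Q* = 111.0819, P* = 142.3823.
With the tax, the buyer price exceeds the seller price by 66.75: (193.48 − 0.46Q) − (64.625 + 0.7Q) = 66.75 → Q' = 53.5388.
ΔQ = 111.0819 − 53.5388 = 57.5431; the wedge equals the tax, 66.75.
DWL = ½ × 57.5431 × 66.75 = $1920.50 thousand.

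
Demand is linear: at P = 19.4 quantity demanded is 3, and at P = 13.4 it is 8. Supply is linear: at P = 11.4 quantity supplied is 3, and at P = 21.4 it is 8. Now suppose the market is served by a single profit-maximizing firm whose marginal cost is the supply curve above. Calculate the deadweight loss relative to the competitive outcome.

Demand slope = (13.4 − 19.4)/(8 − 3) = −1.2, so P = 23 − 1.2Q.
Supply slope = (21.4 − 11.4)/(8 − 3) = 2, so P = 5.4 + 2Q.
Competitive equilibrium: 23 − 1.2Q = 5.4 + 2Q → Q* = 5.5, P* = 16.4.
Marginal revenue: MR = 23 − 2.4Q. Set MR = MC: 23 − 2.4Q = 5.4 + 2Q → Q_m = 4.
Price P_m = 23 − 1.2·4 = 18.2; MC(Q_m) = 5.4 + 2·4 = 13.4.
Competitive Q* = 5.5, so ΔQ = 1.5; wedge = 18.2 − 13.4 = 4.8.
DWL = ½ × 1.5 × 4.8 = 3.60.

3.60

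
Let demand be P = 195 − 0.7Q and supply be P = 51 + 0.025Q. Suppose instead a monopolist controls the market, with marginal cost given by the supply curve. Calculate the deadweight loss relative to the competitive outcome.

3450.83

Competitive equilibrium: 195 − 0.7Q = 51 + 0.025Q → Q* = 198.6207, P* = 55.9655.
Marginal revenue: MR = 195 − 1.4Q. Set MR = MC: 195 − 1.4Q = 51 + 0.025Q → Q_m = 101.0526.
Price P_m = 195 − 0.7·101.0526 = 124.2632; MC(Q_m) = 51 + 0.025·101.0526 = 53.5263.
Competitive Q* = 198.6207, so ΔQ = 97.5681; wedge = 124.2632 − 53.5263 = 70.7369.
DWL = ½ × 97.5681 × 70.7369 = 3450.83.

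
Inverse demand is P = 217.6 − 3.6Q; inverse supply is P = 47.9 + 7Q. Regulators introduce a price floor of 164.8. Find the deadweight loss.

9.56

Competitive equilibrium: 217.6 − 3.6Q = 47.9 + 7Q → Q* = 16.0094, P* = 159.966.
At the floor P = 164.8, quantity demanded = (217.6 − 164.8)/3.6 = 14.6667.
Sellers' marginal cost at Q' = 14.6667: 47.9 + 7·14.6667 = 150.5669.
ΔQ = 16.0094 − 14.6667 = 1.3427; wedge = 164.8 − 150.5669 = 14.2331.
Deadweight loss = ½ × 1.3427 × 14.2331 = 9.56.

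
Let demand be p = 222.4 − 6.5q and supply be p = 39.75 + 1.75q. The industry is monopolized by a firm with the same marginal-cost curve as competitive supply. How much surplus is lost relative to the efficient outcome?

392.64

Competitive equilibrium: 222.4 − 6.5q = 39.75 + 1.75q → q* = 22.1394, p* = 78.4939.
Marginal revenue: MR = 222.4 − 13q. Set MR = MC: 222.4 − 13q = 39.75 + 1.75q → q_m = 12.3831.
Price p_m = 222.4 − 6.5·12.3831 = 141.9099; MC(q_m) = 39.75 + 1.75·12.3831 = 61.4204.
Competitive q* = 22.1394, so Δq = 9.7563; wedge = 141.9099 − 61.4204 = 80.4895.
Deadweight loss = ½ × 9.7563 × 80.4895 = 392.64.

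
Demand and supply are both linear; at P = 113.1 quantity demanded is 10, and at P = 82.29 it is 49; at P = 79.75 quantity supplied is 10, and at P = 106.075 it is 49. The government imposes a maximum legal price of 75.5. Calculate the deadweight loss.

618.62

Demand slope = (82.29 − 113.1)/(49 − 10) = −0.79, so P = 121 − 0.79Q.
Supply slope = (106.075 − 79.75)/(49 − 10) = 0.675, so P = 73 + 0.675Q.
Competitive equilibrium: 121 − 0.79Q = 73 + 0.675Q → Q* = 32.7645, P* = 95.116.
At the ceiling P = 75.5, quantity supplied = (75.5 − 73)/0.675 = 3.7037.
Willingness to pay at Q' = 3.7037: 121 − 0.79·3.7037 = 118.0741.
ΔQ = 32.7645 − 3.7037 = 29.0608; wedge = 118.0741 − 75.5 = 42.5741.
DWL = ½ × 29.0608 × 42.5741 = 618.62.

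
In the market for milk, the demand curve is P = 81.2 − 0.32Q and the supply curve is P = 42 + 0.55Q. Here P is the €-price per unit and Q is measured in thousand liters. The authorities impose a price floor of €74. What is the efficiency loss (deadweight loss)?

Competitive equilibrium: 81.2 − 0.32Q = 42 + 0.55Q → Q* = 45.0575, P* = 66.7816.
At the floor P = 74, quantity demanded = (81.2 − 74)/0.32 = 22.5.
Sellers' marginal cost at Q' = 22.5: 42 + 0.55·22.5 = 54.375.
ΔQ = 45.0575 − 22.5 = 22.5575; wedge = 74 − 54.375 = 19.625.
Welfare loss = ½ × 22.5575 × 19.625 = €221.35 thousand.

€221.35 thousand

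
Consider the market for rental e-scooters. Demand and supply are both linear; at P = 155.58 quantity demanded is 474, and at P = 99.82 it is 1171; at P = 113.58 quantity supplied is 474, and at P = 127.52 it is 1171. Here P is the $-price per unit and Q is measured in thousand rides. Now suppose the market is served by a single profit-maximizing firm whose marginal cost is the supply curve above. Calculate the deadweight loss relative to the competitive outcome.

Demand slope = (99.82 − 155.58)/(1171 − 474) = −0.08, so P = 193.5 − 0.08Q.
Supply slope = (127.52 − 113.58)/(1171 − 474) = 0.02, so P = 104.1 + 0.02Q.
Competitive equilibrium: 193.5 − 0.08Q = 104.1 + 0.02Q → Q* = 894, P* = 121.98.
Marginal revenue: MR = 193.5 − 0.16Q. Set MR = MC: 193.5 − 0.16Q = 104.1 + 0.02Q → Q_m = 496.66667.
Price P_m = 193.5 − 0.08·496.66667 = 153.76667; MC(Q_m) = 104.1 + 0.02·496.66667 = 114.03333.
Competitive Q* = 894, so ΔQ = 397.33333; wedge = 153.76667 − 114.03333 = 39.73334.
Deadweight loss = ½ × 397.33333 × 39.73334 = $7893.69 thousand.

$7893.69 thousand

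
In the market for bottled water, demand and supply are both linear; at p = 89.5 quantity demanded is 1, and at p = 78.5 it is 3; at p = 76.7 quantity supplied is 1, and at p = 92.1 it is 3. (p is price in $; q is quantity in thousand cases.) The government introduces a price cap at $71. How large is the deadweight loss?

$19.30 thousand

Demand slope = (78.5 − 89.5)/(3 − 1) = −5.5, so p = 95 − 5.5q.
Supply slope = (92.1 − 76.7)/(3 − 1) = 7.7, so p = 69 + 7.7q.
Competitive equilibrium: 95 − 5.5q = 69 + 7.7q → q* = 1.9697, p* = 84.1667.
At the ceiling p = 71, quantity supplied = (71 − 69)/7.7 = 0.2597.
Willingness to pay at q' = 0.2597: 95 − 5.5·0.2597 = 93.5717.
Δq = 1.9697 − 0.2597 = 1.71; wedge = 93.5717 − 71 = 22.5717.
Deadweight loss = ½ × 1.71 × 22.5717 = $19.30 thousand.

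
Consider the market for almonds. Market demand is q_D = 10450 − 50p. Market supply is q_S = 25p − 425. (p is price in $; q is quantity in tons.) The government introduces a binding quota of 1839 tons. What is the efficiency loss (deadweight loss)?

$55569.63

In inverse form: demand p = 209 − 0.02q, supply p = 17 + 0.04q.
Competitive equilibrium: 209 − 0.02q = 17 + 0.04q → q* = 3200, p* = 145.
At q = 1839: demand price = 209 − 0.02·1839 = 172.22; supply price = 17 + 0.04·1839 = 90.56.
Δq = 3200 − 1839 = 1361; wedge = 172.22 − 90.56 = 81.66.
DWL = ½ × 1361 × 81.66 = $55569.63.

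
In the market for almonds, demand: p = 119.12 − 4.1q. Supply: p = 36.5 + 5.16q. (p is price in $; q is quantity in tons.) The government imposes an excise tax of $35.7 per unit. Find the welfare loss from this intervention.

$68.82

Competitive equilibrium: 119.12 − 4.1q = 36.5 + 5.16q → q* = 8.9222, p* = 82.5388.
With the tax, the buyer price exceeds the seller price by 35.7: (119.12 − 4.1q) − (36.5 + 5.16q) = 35.7 → q' = 5.067.
Δq = 8.9222 − 5.067 = 3.8552; the wedge equals the tax, 35.7.
The triangle = ½ × 3.8552 × 35.7 = $68.82.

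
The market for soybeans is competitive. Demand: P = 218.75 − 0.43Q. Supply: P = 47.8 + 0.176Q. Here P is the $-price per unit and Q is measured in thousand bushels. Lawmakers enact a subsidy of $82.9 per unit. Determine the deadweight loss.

$5670.31 thousand

Competitive equilibrium: 218.75 − 0.43Q = 47.8 + 0.176Q → Q* = 282.0957, P* = 97.4488.
The subsidy lowers effective supply by 82.9: P = 0.176Q − 35.1.
New quantity: 218.75 − 0.43Q = 0.176Q − 35.1 → Q' = 418.8944.
Overproduction ΔQ = 418.8944 − 282.0957 = 136.7987; wedge = subsidy = 82.9.
Welfare loss = ½ × 136.7987 × 82.9 = $5670.31 thousand.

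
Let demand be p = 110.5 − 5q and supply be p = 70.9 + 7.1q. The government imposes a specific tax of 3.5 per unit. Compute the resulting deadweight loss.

Competitive equilibrium: 110.5 − 5q = 70.9 + 7.1q → q* = 3.2727, p* = 94.1364.
With the tax, the buyer price exceeds the seller price by 3.5: (110.5 − 5q) − (70.9 + 7.1q) = 3.5 → q' = 2.9835.
Δq = 3.2727 − 2.9835 = 0.2892; the wedge equals the tax, 3.5.
DWL = ½ × 0.2892 × 3.5 = 0.51.

0.51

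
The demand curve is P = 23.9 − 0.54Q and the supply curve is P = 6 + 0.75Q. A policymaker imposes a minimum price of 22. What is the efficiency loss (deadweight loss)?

Competitive equilibrium: 23.9 − 0.54Q = 6 + 0.75Q → Q* = 13.876, P* = 16.407.
At the floor P = 22, quantity demanded = (23.9 − 22)/0.54 = 3.5185.
Sellers' marginal cost at Q' = 3.5185: 6 + 0.75·3.5185 = 8.6389.
ΔQ = 13.876 − 3.5185 = 10.3575; wedge = 22 − 8.6389 = 13.3611.
Deadweight loss = ½ × 10.3575 × 13.3611 = 69.19.

69.19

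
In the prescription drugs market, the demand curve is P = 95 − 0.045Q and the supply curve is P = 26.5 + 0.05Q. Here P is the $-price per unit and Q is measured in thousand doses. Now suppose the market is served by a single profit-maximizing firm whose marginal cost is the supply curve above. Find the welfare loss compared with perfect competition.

Competitive equilibrium: 95 − 0.045Q = 26.5 + 0.05Q → Q* = 721.052632, P* = 62.552632.
Marginal revenue: MR = 95 − 0.09Q. Set MR = MC: 95 − 0.09Q = 26.5 + 0.05Q → Q_m = 489.285714.
Price P_m = 95 − 0.045·489.285714 = 72.982143; MC(Q_m) = 26.5 + 0.05·489.285714 = 50.964286.
Competitive Q* = 721.052632, so ΔQ = 231.766918; wedge = 72.982143 − 50.964286 = 22.017857.
The triangle = ½ × 231.766918 × 22.017857 = $2551.51 thousand.

$2551.51 thousand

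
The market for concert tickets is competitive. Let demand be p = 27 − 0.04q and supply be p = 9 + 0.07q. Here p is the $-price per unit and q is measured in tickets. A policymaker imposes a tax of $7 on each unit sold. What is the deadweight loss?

Competitive equilibrium: 27 − 0.04q = 9 + 0.07q → q* = 163.6364, p* = 20.4545.
With the tax, the buyer price exceeds the seller price by 7: (27 − 0.04q) − (9 + 0.07q) = 7 → q' = 100.
Δq = 163.6364 − 100 = 63.6364; the wedge equals the tax, 7.
The triangle = ½ × 63.6364 × 7 = $222.73.

$222.73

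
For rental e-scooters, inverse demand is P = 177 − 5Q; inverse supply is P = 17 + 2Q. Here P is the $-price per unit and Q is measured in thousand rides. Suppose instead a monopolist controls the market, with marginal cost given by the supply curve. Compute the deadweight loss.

Competitive equilibrium: 177 − 5Q = 17 + 2Q → Q* = 22.8571, P* = 62.7143.
Marginal revenue: MR = 177 − 10Q. Set MR = MC: 177 − 10Q = 17 + 2Q → Q_m = 13.3333.
Price P_m = 177 − 5·13.3333 = 110.3335; MC(Q_m) = 17 + 2·13.3333 = 43.6666.
Competitive Q* = 22.8571, so ΔQ = 9.5238; wedge = 110.3335 − 43.6666 = 66.6669.
DWL = ½ × 9.5238 × 66.6669 = $317.46 thousand.

$317.46 thousand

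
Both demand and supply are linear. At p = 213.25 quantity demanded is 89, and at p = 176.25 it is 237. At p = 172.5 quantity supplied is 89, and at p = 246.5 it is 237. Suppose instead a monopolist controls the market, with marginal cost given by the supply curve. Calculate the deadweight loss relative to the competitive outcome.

Demand slope = (176.25 − 213.25)/(237 − 89) = −0.25, so p = 235.5 − 0.25q.
Supply slope = (246.5 − 172.5)/(237 − 89) = 0.5, so p = 128 + 0.5q.
Competitive equilibrium: 235.5 − 0.25q = 128 + 0.5q → q* = 143.3333, p* = 199.6667.
Marginal revenue: MR = 235.5 − 0.5q. Set MR = MC: 235.5 − 0.5q = 128 + 0.5q → q_m = 107.5.
Price p_m = 235.5 − 0.25·107.5 = 208.625; MC(q_m) = 128 + 0.5·107.5 = 181.75.
Competitive q* = 143.3333, so Δq = 35.8333; wedge = 208.625 − 181.75 = 26.875.
Welfare loss = ½ × 35.8333 × 26.875 = 481.51.

481.51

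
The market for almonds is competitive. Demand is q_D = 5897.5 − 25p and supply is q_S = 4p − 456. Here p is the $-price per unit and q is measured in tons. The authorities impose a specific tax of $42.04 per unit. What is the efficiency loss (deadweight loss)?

$3047.18

In inverse form: demand p = 235.9 − 0.04q, supply p = 114 + 0.25q.
Competitive equilibrium: 235.9 − 0.04q = 114 + 0.25q → q* = 420.34483, p* = 219.08621.
With the tax, the buyer price exceeds the seller price by 42.04: (235.9 − 0.04q) − (114 + 0.25q) = 42.04 → q' = 275.37931.
Δq = 420.34483 − 275.37931 = 144.96552; the wedge equals the tax, 42.04.
Deadweight loss = ½ × 144.96552 × 42.04 = $3047.18.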